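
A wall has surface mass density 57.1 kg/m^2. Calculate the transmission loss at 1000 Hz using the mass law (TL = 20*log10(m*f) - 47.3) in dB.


Given values:
  m = 57.1 kg/m^2, f = 1000 Hz
Formula: TL = 20 * log10(m * f) - 47.3
Compute m * f = 57.1 * 1000 = 57100.0
Compute log10(57100.0) = 4.756636
Compute 20 * 4.756636 = 95.1327
TL = 95.1327 - 47.3 = 47.83

47.83 dB


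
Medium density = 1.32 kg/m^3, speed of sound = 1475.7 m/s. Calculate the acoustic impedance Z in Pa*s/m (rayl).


Given values:
  rho = 1.32 kg/m^3
  c = 1475.7 m/s
Formula: Z = rho * c
Z = 1.32 * 1475.7
Z = 1947.92

1947.92 rayl


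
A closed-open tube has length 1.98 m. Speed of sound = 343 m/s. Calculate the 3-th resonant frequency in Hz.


Given values:
  Tube type: closed-open, L = 1.98 m, c = 343 m/s, n = 3
Formula: f_n = (2n - 1) * c / (4 * L)
Compute 2n - 1 = 2*3 - 1 = 5
Compute 4 * L = 4 * 1.98 = 7.92
f = 5 * 343 / 7.92
f = 216.54

216.54 Hz


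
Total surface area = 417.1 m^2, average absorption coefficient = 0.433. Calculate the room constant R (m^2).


Given values:
  S = 417.1 m^2, alpha = 0.433
Formula: R = S * alpha / (1 - alpha)
Numerator: 417.1 * 0.433 = 180.6043
Denominator: 1 - 0.433 = 0.567
R = 180.6043 / 0.567 = 318.53

318.53 m^2


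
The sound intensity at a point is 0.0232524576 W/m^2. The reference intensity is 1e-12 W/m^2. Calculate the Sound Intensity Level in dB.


Given values:
  I = 0.0232524576 W/m^2
  I_ref = 1e-12 W/m^2
Formula: SIL = 10 * log10(I / I_ref)
Compute ratio: I / I_ref = 23252457600
Compute log10: log10(23252457600) = 10.366469
Multiply: SIL = 10 * 10.366469 = 103.66

103.66 dB


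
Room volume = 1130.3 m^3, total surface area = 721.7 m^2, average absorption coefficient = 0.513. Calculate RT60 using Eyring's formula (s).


Given values:
  V = 1130.3 m^3, S = 721.7 m^2, alpha = 0.513
Formula: RT60 = 0.161 * V / (-S * ln(1 - alpha))
Compute ln(1 - 0.513) = ln(0.487) = -0.719491
Denominator: -721.7 * -0.719491 = 519.2567
Numerator: 0.161 * 1130.3 = 181.9783
RT60 = 181.9783 / 519.2567 = 0.35

0.35 s


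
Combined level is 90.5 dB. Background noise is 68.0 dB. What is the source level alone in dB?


Given values:
  L_total = 90.5 dB, L_bg = 68.0 dB
Formula: L_source = 10 * log10(10^(L_total/10) - 10^(L_bg/10))
Convert to linear:
  10^(90.5/10) = 1122018454.302
  10^(68.0/10) = 6309573.4448
Difference: 1122018454.302 - 6309573.4448 = 1115708880.8572
L_source = 10 * log10(1115708880.8572) = 90.48

90.48 dB


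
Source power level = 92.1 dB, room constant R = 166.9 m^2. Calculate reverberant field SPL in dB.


Given values:
  Lw = 92.1 dB, R = 166.9 m^2
Formula: SPL = Lw + 10 * log10(4 / R)
Compute 4 / R = 4 / 166.9 = 0.023966
Compute 10 * log10(0.023966) = -16.204
SPL = 92.1 + (-16.204) = 75.9

75.9 dB


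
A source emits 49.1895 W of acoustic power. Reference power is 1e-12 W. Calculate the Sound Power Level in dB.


Given values:
  W = 49.1895 W
  W_ref = 1e-12 W
Formula: SWL = 10 * log10(W / W_ref)
Compute ratio: W / W_ref = 49189500000000
Compute log10: log10(49189500000000) = 13.691872
Multiply: SWL = 10 * 13.691872 = 136.92

136.92 dB


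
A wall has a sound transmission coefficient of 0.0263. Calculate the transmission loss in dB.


Given values:
  tau = 0.0263
Formula: TL = 10 * log10(1 / tau)
Compute 1 / tau = 1 / 0.0263 = 38.0228
Compute log10(38.0228) = 1.580044
TL = 10 * 1.580044 = 15.8

15.8 dB


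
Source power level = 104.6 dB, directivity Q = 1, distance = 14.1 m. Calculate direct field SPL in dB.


Given values:
  Lw = 104.6 dB, Q = 1, r = 14.1 m
Formula: SPL = Lw + 10 * log10(Q / (4 * pi * r^2))
Compute 4 * pi * r^2 = 4 * pi * 14.1^2 = 2498.3201
Compute Q / denom = 1 / 2498.3201 = 0.00040027
Compute 10 * log10(0.00040027) = -33.9765
SPL = 104.6 + (-33.9765) = 70.62

70.62 dB


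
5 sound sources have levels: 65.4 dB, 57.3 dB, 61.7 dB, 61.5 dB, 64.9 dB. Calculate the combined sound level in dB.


Formula: L_total = 10 * log10( sum(10^(Li/10)) )
  Source 1: 10^(65.4/10) = 3467368.5045
  Source 2: 10^(57.3/10) = 537031.7964
  Source 3: 10^(61.7/10) = 1479108.3882
  Source 4: 10^(61.5/10) = 1412537.5446
  Source 5: 10^(64.9/10) = 3090295.4325
Sum of linear values = 9986341.6662
L_total = 10 * log10(9986341.6662) = 69.99

69.99 dB


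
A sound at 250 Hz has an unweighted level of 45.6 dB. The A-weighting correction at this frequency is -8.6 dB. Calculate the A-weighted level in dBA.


Given values:
  SPL = 45.6 dB
  A-weighting at 250 Hz = -8.6 dB
Formula: L_A = SPL + A_weight
L_A = 45.6 + (-8.6)
L_A = 37.0

37.0 dBA


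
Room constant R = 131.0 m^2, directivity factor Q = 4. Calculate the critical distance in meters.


Given values:
  R = 131.0 m^2, Q = 4
Formula: d_c = 0.141 * sqrt(Q * R)
Compute Q * R = 4 * 131.0 = 524.0
Compute sqrt(524.0) = 22.891
d_c = 0.141 * 22.891 = 3.228

3.228 m


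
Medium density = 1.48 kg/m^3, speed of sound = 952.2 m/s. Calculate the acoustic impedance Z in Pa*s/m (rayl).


Given values:
  rho = 1.48 kg/m^3
  c = 952.2 m/s
Formula: Z = rho * c
Z = 1.48 * 952.2
Z = 1409.26

1409.26 rayl


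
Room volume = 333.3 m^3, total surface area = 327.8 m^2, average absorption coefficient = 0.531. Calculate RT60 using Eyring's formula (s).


Given values:
  V = 333.3 m^3, S = 327.8 m^2, alpha = 0.531
Formula: RT60 = 0.161 * V / (-S * ln(1 - alpha))
Compute ln(1 - 0.531) = ln(0.469) = -0.757153
Denominator: -327.8 * -0.757153 = 248.1948
Numerator: 0.161 * 333.3 = 53.6613
RT60 = 53.6613 / 248.1948 = 0.216

0.216 s


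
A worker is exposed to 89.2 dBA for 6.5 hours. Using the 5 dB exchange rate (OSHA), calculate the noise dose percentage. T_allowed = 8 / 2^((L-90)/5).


Given values:
  L = 89.2 dBA, T = 6.5 hours
Formula: T_allowed = 8 / 2^((L - 90) / 5)
Compute exponent: (89.2 - 90) / 5 = -0.16
Compute 2^(-0.16) = 0.895025
T_allowed = 8 / 0.895025 = 8.938298 hours
Dose = (T / T_allowed) * 100
Dose = (6.5 / 8.938298) * 100 = 72.72

72.72 %


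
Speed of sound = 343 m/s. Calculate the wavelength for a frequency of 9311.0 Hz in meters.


Given values:
  c = 343 m/s, f = 9311.0 Hz
Formula: lambda = c / f
lambda = 343 / 9311.0
lambda = 0.0368

0.0368 m


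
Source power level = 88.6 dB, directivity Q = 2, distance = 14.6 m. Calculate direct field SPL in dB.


Given values:
  Lw = 88.6 dB, Q = 2, r = 14.6 m
Formula: SPL = Lw + 10 * log10(Q / (4 * pi * r^2))
Compute 4 * pi * r^2 = 4 * pi * 14.6^2 = 2678.6476
Compute Q / denom = 2 / 2678.6476 = 0.00074665
Compute 10 * log10(0.00074665) = -31.2688
SPL = 88.6 + (-31.2688) = 57.33

57.33 dB


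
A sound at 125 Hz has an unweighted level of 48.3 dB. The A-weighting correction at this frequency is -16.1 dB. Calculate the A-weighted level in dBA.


Given values:
  SPL = 48.3 dB
  A-weighting at 125 Hz = -16.1 dB
Formula: L_A = SPL + A_weight
L_A = 48.3 + (-16.1)
L_A = 32.2

32.2 dBA


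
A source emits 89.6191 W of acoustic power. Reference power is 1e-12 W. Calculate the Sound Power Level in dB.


Given values:
  W = 89.6191 W
  W_ref = 1e-12 W
Formula: SWL = 10 * log10(W / W_ref)
Compute ratio: W / W_ref = 89619100000000
Compute log10: log10(89619100000000) = 13.952401
Multiply: SWL = 10 * 13.952401 = 139.52

139.52 dB


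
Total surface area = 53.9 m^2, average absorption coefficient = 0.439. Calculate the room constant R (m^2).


Given values:
  S = 53.9 m^2, alpha = 0.439
Formula: R = S * alpha / (1 - alpha)
Numerator: 53.9 * 0.439 = 23.6621
Denominator: 1 - 0.439 = 0.561
R = 23.6621 / 0.561 = 42.18

42.18 m^2


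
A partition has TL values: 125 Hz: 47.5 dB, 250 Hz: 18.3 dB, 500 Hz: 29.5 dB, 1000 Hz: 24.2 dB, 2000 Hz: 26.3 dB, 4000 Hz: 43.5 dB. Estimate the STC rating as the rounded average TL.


Given TL values at each frequency:
  125 Hz: 47.5 dB
  250 Hz: 18.3 dB
  500 Hz: 29.5 dB
  1000 Hz: 24.2 dB
  2000 Hz: 26.3 dB
  4000 Hz: 43.5 dB
Formula: STC ~ round(average of TL values)
Sum = 47.5 + 18.3 + 29.5 + 24.2 + 26.3 + 43.5 = 189.3
Average = 189.3 / 6 = 31.55
Rounded: 32

32


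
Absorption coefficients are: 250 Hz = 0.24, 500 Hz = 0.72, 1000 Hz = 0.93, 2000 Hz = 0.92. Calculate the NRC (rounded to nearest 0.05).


Given values:
  a_250 = 0.24, a_500 = 0.72
  a_1000 = 0.93, a_2000 = 0.92
Formula: NRC = (a250 + a500 + a1000 + a2000) / 4
Sum = 0.24 + 0.72 + 0.93 + 0.92 = 2.81
NRC = 2.81 / 4 = 0.7025
Rounded to nearest 0.05: 0.7

0.7


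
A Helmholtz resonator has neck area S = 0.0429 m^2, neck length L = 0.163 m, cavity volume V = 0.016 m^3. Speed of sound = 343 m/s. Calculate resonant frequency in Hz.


Given values:
  S = 0.0429 m^2, L = 0.163 m, V = 0.016 m^3, c = 343 m/s
Formula: f = (c / (2*pi)) * sqrt(S / (V * L))
Compute V * L = 0.016 * 0.163 = 0.002608
Compute S / (V * L) = 0.0429 / 0.002608 = 16.4494
Compute sqrt(16.4494) = 4.055786
Compute c / (2*pi) = 343 / 6.283185 = 54.590148
f = 54.590148 * 4.055786 = 221.41

221.41 Hz


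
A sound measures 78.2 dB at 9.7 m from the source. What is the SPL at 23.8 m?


Given values:
  SPL1 = 78.2 dB, r1 = 9.7 m, r2 = 23.8 m
Formula: SPL2 = SPL1 - 20 * log10(r2 / r1)
Compute ratio: r2 / r1 = 23.8 / 9.7 = 2.4536
Compute log10: log10(2.4536) = 0.389804
Compute drop: 20 * 0.389804 = 7.7961
SPL2 = 78.2 - 7.7961 = 70.4

70.4 dB


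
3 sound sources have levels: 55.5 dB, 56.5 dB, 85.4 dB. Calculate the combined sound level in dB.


Formula: L_total = 10 * log10( sum(10^(Li/10)) )
  Source 1: 10^(55.5/10) = 354813.3892
  Source 2: 10^(56.5/10) = 446683.5922
  Source 3: 10^(85.4/10) = 346736850.4525
Sum of linear values = 347538347.4339
L_total = 10 * log10(347538347.4339) = 85.41

85.41 dB


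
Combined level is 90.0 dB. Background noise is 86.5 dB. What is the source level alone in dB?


Given values:
  L_total = 90.0 dB, L_bg = 86.5 dB
Formula: L_source = 10 * log10(10^(L_total/10) - 10^(L_bg/10))
Convert to linear:
  10^(90.0/10) = 1000000000.0
  10^(86.5/10) = 446683592.151
Difference: 1000000000.0 - 446683592.151 = 553316407.849
L_source = 10 * log10(553316407.849) = 87.43

87.43 dB


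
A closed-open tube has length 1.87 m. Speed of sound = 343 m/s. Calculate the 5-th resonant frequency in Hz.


Given values:
  Tube type: closed-open, L = 1.87 m, c = 343 m/s, n = 5
Formula: f_n = (2n - 1) * c / (4 * L)
Compute 2n - 1 = 2*5 - 1 = 9
Compute 4 * L = 4 * 1.87 = 7.48
f = 9 * 343 / 7.48
f = 412.7

412.7 Hz


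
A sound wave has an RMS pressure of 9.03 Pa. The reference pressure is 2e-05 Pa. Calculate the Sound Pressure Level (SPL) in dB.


Given values:
  p = 9.03 Pa
  p_ref = 2e-05 Pa
Formula: SPL = 20 * log10(p / p_ref)
Compute ratio: p / p_ref = 9.03 / 2e-05 = 451500
Compute log10: log10(451500) = 5.654658
Multiply: SPL = 20 * 5.654658 = 113.09

113.09 dB


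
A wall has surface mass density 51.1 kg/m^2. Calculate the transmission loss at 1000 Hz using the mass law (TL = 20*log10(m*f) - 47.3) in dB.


Given values:
  m = 51.1 kg/m^2, f = 1000 Hz
Formula: TL = 20 * log10(m * f) - 47.3
Compute m * f = 51.1 * 1000 = 51100.0
Compute log10(51100.0) = 4.708421
Compute 20 * 4.708421 = 94.1684
TL = 94.1684 - 47.3 = 46.87

46.87 dB


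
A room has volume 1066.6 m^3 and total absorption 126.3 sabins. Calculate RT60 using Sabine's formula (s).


Given values:
  V = 1066.6 m^3
  A = 126.3 sabins
Formula: RT60 = 0.161 * V / A
Numerator: 0.161 * 1066.6 = 171.7226
RT60 = 171.7226 / 126.3 = 1.36

1.36 s


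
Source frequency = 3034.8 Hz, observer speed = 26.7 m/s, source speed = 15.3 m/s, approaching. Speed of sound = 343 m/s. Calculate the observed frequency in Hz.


Given values:
  f_s = 3034.8 Hz, v_o = 26.7 m/s, v_s = 15.3 m/s
  Direction: approaching
Formula: f_o = f_s * (c + v_o) / (c - v_s)
Numerator: c + v_o = 343 + 26.7 = 369.7
Denominator: c - v_s = 343 - 15.3 = 327.7
f_o = 3034.8 * 369.7 / 327.7 = 3423.76

3423.76 Hz


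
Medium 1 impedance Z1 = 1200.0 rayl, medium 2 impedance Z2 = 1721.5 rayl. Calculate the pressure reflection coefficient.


Given values:
  Z1 = 1200.0 rayl, Z2 = 1721.5 rayl
Formula: R = (Z2 - Z1) / (Z2 + Z1)
Numerator: Z2 - Z1 = 1721.5 - 1200.0 = 521.5
Denominator: Z2 + Z1 = 1721.5 + 1200.0 = 2921.5
R = 521.5 / 2921.5 = 0.1785

0.1785


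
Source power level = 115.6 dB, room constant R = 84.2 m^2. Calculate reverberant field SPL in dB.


Given values:
  Lw = 115.6 dB, R = 84.2 m^2
Formula: SPL = Lw + 10 * log10(4 / R)
Compute 4 / R = 4 / 84.2 = 0.047506
Compute 10 * log10(0.047506) = -13.2325
SPL = 115.6 + (-13.2325) = 102.37

102.37 dB


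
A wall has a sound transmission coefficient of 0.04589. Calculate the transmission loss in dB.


Given values:
  tau = 0.04589
Formula: TL = 10 * log10(1 / tau)
Compute 1 / tau = 1 / 0.04589 = 21.7912
Compute log10(21.7912) = 1.338281
TL = 10 * 1.338281 = 13.38

13.38 dB


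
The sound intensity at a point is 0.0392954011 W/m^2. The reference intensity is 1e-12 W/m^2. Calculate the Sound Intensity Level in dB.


Given values:
  I = 0.0392954011 W/m^2
  I_ref = 1e-12 W/m^2
Formula: SIL = 10 * log10(I / I_ref)
Compute ratio: I / I_ref = 39295401100
Compute log10: log10(39295401100) = 10.594342
Multiply: SIL = 10 * 10.594342 = 105.94

105.94 dB


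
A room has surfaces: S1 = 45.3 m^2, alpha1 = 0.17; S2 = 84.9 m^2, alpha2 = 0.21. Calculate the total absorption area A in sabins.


Given surfaces:
  Surface 1: 45.3 * 0.17 = 7.701
  Surface 2: 84.9 * 0.21 = 17.829
Formula: A = sum(Si * alpha_i)
A = 7.701 + 17.829
A = 25.53

25.53 sabins


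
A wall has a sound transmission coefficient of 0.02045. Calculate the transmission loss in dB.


Given values:
  tau = 0.02045
Formula: TL = 10 * log10(1 / tau)
Compute 1 / tau = 1 / 0.02045 = 48.8998
Compute log10(48.8998) = 1.689307
TL = 10 * 1.689307 = 16.89

16.89 dB


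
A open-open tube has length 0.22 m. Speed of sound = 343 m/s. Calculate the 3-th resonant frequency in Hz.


Given values:
  Tube type: open-open, L = 0.22 m, c = 343 m/s, n = 3
Formula: f_n = n * c / (2 * L)
Compute 2 * L = 2 * 0.22 = 0.44
f = 3 * 343 / 0.44
f = 2338.64

2338.64 Hz


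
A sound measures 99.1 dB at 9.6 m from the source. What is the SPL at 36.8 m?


Given values:
  SPL1 = 99.1 dB, r1 = 9.6 m, r2 = 36.8 m
Formula: SPL2 = SPL1 - 20 * log10(r2 / r1)
Compute ratio: r2 / r1 = 36.8 / 9.6 = 3.8333
Compute log10: log10(3.8333) = 0.583573
Compute drop: 20 * 0.583573 = 11.6715
SPL2 = 99.1 - 11.6715 = 87.43

87.43 dB


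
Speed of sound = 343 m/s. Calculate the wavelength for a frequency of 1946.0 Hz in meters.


Given values:
  c = 343 m/s, f = 1946.0 Hz
Formula: lambda = c / f
lambda = 343 / 1946.0
lambda = 0.1763

0.1763 m


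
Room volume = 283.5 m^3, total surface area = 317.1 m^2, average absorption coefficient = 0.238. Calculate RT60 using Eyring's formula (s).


Given values:
  V = 283.5 m^3, S = 317.1 m^2, alpha = 0.238
Formula: RT60 = 0.161 * V / (-S * ln(1 - alpha))
Compute ln(1 - 0.238) = ln(0.762) = -0.271809
Denominator: -317.1 * -0.271809 = 86.1906
Numerator: 0.161 * 283.5 = 45.6435
RT60 = 45.6435 / 86.1906 = 0.53

0.53 s


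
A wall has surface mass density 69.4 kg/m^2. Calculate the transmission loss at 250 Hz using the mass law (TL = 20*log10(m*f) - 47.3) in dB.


Given values:
  m = 69.4 kg/m^2, f = 250 Hz
Formula: TL = 20 * log10(m * f) - 47.3
Compute m * f = 69.4 * 250 = 17350.0
Compute log10(17350.0) = 4.239299
Compute 20 * 4.239299 = 84.786
TL = 84.786 - 47.3 = 37.49

37.49 dB


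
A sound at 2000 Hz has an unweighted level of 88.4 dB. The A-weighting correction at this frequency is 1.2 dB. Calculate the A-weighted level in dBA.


Given values:
  SPL = 88.4 dB
  A-weighting at 2000 Hz = 1.2 dB
Formula: L_A = SPL + A_weight
L_A = 88.4 + (1.2)
L_A = 89.6

89.6 dBA


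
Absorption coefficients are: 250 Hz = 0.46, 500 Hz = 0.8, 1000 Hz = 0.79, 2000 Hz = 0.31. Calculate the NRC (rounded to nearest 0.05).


Given values:
  a_250 = 0.46, a_500 = 0.8
  a_1000 = 0.79, a_2000 = 0.31
Formula: NRC = (a250 + a500 + a1000 + a2000) / 4
Sum = 0.46 + 0.8 + 0.79 + 0.31 = 2.36
NRC = 2.36 / 4 = 0.59
Rounded to nearest 0.05: 0.6

0.6


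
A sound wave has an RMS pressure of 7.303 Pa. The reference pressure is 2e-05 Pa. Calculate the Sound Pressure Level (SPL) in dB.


Given values:
  p = 7.303 Pa
  p_ref = 2e-05 Pa
Formula: SPL = 20 * log10(p / p_ref)
Compute ratio: p / p_ref = 7.303 / 2e-05 = 365150
Compute log10: log10(365150) = 5.562471
Multiply: SPL = 20 * 5.562471 = 111.25

111.25 dB


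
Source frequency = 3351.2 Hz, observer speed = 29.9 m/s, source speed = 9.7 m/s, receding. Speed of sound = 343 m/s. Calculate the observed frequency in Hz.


Given values:
  f_s = 3351.2 Hz, v_o = 29.9 m/s, v_s = 9.7 m/s
  Direction: receding
Formula: f_o = f_s * (c - v_o) / (c + v_s)
Numerator: c - v_o = 343 - 29.9 = 313.1
Denominator: c + v_s = 343 + 9.7 = 352.7
f_o = 3351.2 * 313.1 / 352.7 = 2974.94

2974.94 Hz


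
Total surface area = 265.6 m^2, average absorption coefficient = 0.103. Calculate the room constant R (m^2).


Given values:
  S = 265.6 m^2, alpha = 0.103
Formula: R = S * alpha / (1 - alpha)
Numerator: 265.6 * 0.103 = 27.3568
Denominator: 1 - 0.103 = 0.897
R = 27.3568 / 0.897 = 30.5

30.5 m^2


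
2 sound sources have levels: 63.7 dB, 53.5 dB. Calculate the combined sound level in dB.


Formula: L_total = 10 * log10( sum(10^(Li/10)) )
  Source 1: 10^(63.7/10) = 2344228.8153
  Source 2: 10^(53.5/10) = 223872.1139
Sum of linear values = 2568100.9292
L_total = 10 * log10(2568100.9292) = 64.1

64.1 dB


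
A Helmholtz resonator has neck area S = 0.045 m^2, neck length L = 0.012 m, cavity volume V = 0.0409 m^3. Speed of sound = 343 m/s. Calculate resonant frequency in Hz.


Given values:
  S = 0.045 m^2, L = 0.012 m, V = 0.0409 m^3, c = 343 m/s
Formula: f = (c / (2*pi)) * sqrt(S / (V * L))
Compute V * L = 0.0409 * 0.012 = 0.0004908
Compute S / (V * L) = 0.045 / 0.0004908 = 91.687
Compute sqrt(91.687) = 9.575333
Compute c / (2*pi) = 343 / 6.283185 = 54.590148
f = 54.590148 * 9.575333 = 522.72

522.72 Hz


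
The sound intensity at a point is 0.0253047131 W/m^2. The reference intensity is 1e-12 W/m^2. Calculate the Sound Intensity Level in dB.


Given values:
  I = 0.0253047131 W/m^2
  I_ref = 1e-12 W/m^2
Formula: SIL = 10 * log10(I / I_ref)
Compute ratio: I / I_ref = 25304713100
Compute log10: log10(25304713100) = 10.403201
Multiply: SIL = 10 * 10.403201 = 104.03

104.03 dB


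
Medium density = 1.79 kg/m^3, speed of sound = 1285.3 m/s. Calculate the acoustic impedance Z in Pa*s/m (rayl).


Given values:
  rho = 1.79 kg/m^3
  c = 1285.3 m/s
Formula: Z = rho * c
Z = 1.79 * 1285.3
Z = 2300.69

2300.69 rayl


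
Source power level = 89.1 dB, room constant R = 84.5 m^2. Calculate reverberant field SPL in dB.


Given values:
  Lw = 89.1 dB, R = 84.5 m^2
Formula: SPL = Lw + 10 * log10(4 / R)
Compute 4 / R = 4 / 84.5 = 0.047337
Compute 10 * log10(0.047337) = -13.248
SPL = 89.1 + (-13.248) = 75.85

75.85 dB


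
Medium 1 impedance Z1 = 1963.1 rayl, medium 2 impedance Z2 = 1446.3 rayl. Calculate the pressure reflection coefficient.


Given values:
  Z1 = 1963.1 rayl, Z2 = 1446.3 rayl
Formula: R = (Z2 - Z1) / (Z2 + Z1)
Numerator: Z2 - Z1 = 1446.3 - 1963.1 = -516.8
Denominator: Z2 + Z1 = 1446.3 + 1963.1 = 3409.4
R = -516.8 / 3409.4 = -0.1516

-0.1516


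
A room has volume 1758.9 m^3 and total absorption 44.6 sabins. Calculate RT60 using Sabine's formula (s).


Given values:
  V = 1758.9 m^3
  A = 44.6 sabins
Formula: RT60 = 0.161 * V / A
Numerator: 0.161 * 1758.9 = 283.1829
RT60 = 283.1829 / 44.6 = 6.349

6.349 s


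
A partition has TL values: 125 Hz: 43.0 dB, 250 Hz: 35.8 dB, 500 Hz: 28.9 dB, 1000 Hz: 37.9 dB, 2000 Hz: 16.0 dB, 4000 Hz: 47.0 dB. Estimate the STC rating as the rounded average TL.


Given TL values at each frequency:
  125 Hz: 43.0 dB
  250 Hz: 35.8 dB
  500 Hz: 28.9 dB
  1000 Hz: 37.9 dB
  2000 Hz: 16.0 dB
  4000 Hz: 47.0 dB
Formula: STC ~ round(average of TL values)
Sum = 43.0 + 35.8 + 28.9 + 37.9 + 16.0 + 47.0 = 208.6
Average = 208.6 / 6 = 34.77
Rounded: 35

35


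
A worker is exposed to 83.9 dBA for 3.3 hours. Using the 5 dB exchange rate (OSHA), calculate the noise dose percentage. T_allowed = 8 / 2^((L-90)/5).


Given values:
  L = 83.9 dBA, T = 3.3 hours
Formula: T_allowed = 8 / 2^((L - 90) / 5)
Compute exponent: (83.9 - 90) / 5 = -1.22
Compute 2^(-1.22) = 0.429283
T_allowed = 8 / 0.429283 = 18.635725 hours
Dose = (T / T_allowed) * 100
Dose = (3.3 / 18.635725) * 100 = 17.71

17.71 %


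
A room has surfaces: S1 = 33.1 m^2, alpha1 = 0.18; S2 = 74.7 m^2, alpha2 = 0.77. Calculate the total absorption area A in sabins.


Given surfaces:
  Surface 1: 33.1 * 0.18 = 5.958
  Surface 2: 74.7 * 0.77 = 57.519
Formula: A = sum(Si * alpha_i)
A = 5.958 + 57.519
A = 63.48

63.48 sabins


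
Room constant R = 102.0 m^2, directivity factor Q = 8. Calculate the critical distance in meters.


Given values:
  R = 102.0 m^2, Q = 8
Formula: d_c = 0.141 * sqrt(Q * R)
Compute Q * R = 8 * 102.0 = 816.0
Compute sqrt(816.0) = 28.5657
d_c = 0.141 * 28.5657 = 4.028

4.028 m


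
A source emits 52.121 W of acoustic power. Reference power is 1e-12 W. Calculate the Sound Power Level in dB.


Given values:
  W = 52.121 W
  W_ref = 1e-12 W
Formula: SWL = 10 * log10(W / W_ref)
Compute ratio: W / W_ref = 52121000000000
Compute log10: log10(52121000000000) = 13.717013
Multiply: SWL = 10 * 13.717013 = 137.17

137.17 dB


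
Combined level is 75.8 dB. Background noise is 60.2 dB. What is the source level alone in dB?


Given values:
  L_total = 75.8 dB, L_bg = 60.2 dB
Formula: L_source = 10 * log10(10^(L_total/10) - 10^(L_bg/10))
Convert to linear:
  10^(75.8/10) = 38018939.6321
  10^(60.2/10) = 1047128.5481
Difference: 38018939.6321 - 1047128.5481 = 36971811.084
L_source = 10 * log10(36971811.084) = 75.68

75.68 dB


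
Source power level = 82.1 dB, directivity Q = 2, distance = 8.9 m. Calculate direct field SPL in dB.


Given values:
  Lw = 82.1 dB, Q = 2, r = 8.9 m
Formula: SPL = Lw + 10 * log10(Q / (4 * pi * r^2))
Compute 4 * pi * r^2 = 4 * pi * 8.9^2 = 995.3822
Compute Q / denom = 2 / 995.3822 = 0.00200928
Compute 10 * log10(0.00200928) = -26.9696
SPL = 82.1 + (-26.9696) = 55.13

55.13 dB


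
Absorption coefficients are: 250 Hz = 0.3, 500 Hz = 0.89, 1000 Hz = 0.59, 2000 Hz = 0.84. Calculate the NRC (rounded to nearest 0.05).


Given values:
  a_250 = 0.3, a_500 = 0.89
  a_1000 = 0.59, a_2000 = 0.84
Formula: NRC = (a250 + a500 + a1000 + a2000) / 4
Sum = 0.3 + 0.89 + 0.59 + 0.84 = 2.62
NRC = 2.62 / 4 = 0.655
Rounded to nearest 0.05: 0.65

0.65


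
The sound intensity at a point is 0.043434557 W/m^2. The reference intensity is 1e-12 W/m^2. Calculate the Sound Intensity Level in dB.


Given values:
  I = 0.043434557 W/m^2
  I_ref = 1e-12 W/m^2
Formula: SIL = 10 * log10(I / I_ref)
Compute ratio: I / I_ref = 43434557000
Compute log10: log10(43434557000) = 10.637835
Multiply: SIL = 10 * 10.637835 = 106.38

106.38 dB


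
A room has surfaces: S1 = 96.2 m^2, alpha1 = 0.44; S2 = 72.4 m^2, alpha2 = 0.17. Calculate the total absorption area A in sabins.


Given surfaces:
  Surface 1: 96.2 * 0.44 = 42.328
  Surface 2: 72.4 * 0.17 = 12.308
Formula: A = sum(Si * alpha_i)
A = 42.328 + 12.308
A = 54.64

54.64 sabins


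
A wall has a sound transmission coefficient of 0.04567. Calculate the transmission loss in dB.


Given values:
  tau = 0.04567
Formula: TL = 10 * log10(1 / tau)
Compute 1 / tau = 1 / 0.04567 = 21.8962
Compute log10(21.8962) = 1.340369
TL = 10 * 1.340369 = 13.4

13.4 dB


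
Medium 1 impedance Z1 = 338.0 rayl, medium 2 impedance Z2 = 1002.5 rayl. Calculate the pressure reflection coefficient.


Given values:
  Z1 = 338.0 rayl, Z2 = 1002.5 rayl
Formula: R = (Z2 - Z1) / (Z2 + Z1)
Numerator: Z2 - Z1 = 1002.5 - 338.0 = 664.5
Denominator: Z2 + Z1 = 1002.5 + 338.0 = 1340.5
R = 664.5 / 1340.5 = 0.4957

0.4957


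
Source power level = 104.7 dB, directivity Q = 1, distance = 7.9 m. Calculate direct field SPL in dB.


Given values:
  Lw = 104.7 dB, Q = 1, r = 7.9 m
Formula: SPL = Lw + 10 * log10(Q / (4 * pi * r^2))
Compute 4 * pi * r^2 = 4 * pi * 7.9^2 = 784.2672
Compute Q / denom = 1 / 784.2672 = 0.00127508
Compute 10 * log10(0.00127508) = -28.9446
SPL = 104.7 + (-28.9446) = 75.76

75.76 dB


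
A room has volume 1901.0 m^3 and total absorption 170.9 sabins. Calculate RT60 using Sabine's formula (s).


Given values:
  V = 1901.0 m^3
  A = 170.9 sabins
Formula: RT60 = 0.161 * V / A
Numerator: 0.161 * 1901.0 = 306.061
RT60 = 306.061 / 170.9 = 1.791

1.791 s


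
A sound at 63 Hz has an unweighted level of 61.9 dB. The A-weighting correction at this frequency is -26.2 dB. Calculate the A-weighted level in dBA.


Given values:
  SPL = 61.9 dB
  A-weighting at 63 Hz = -26.2 dB
Formula: L_A = SPL + A_weight
L_A = 61.9 + (-26.2)
L_A = 35.7

35.7 dBA


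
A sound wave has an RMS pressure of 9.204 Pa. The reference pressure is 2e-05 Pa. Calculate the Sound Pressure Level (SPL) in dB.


Given values:
  p = 9.204 Pa
  p_ref = 2e-05 Pa
Formula: SPL = 20 * log10(p / p_ref)
Compute ratio: p / p_ref = 9.204 / 2e-05 = 460200
Compute log10: log10(460200) = 5.662947
Multiply: SPL = 20 * 5.662947 = 113.26

113.26 dB


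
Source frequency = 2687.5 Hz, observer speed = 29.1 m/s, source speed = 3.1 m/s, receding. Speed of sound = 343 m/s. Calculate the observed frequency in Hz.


Given values:
  f_s = 2687.5 Hz, v_o = 29.1 m/s, v_s = 3.1 m/s
  Direction: receding
Formula: f_o = f_s * (c - v_o) / (c + v_s)
Numerator: c - v_o = 343 - 29.1 = 313.9
Denominator: c + v_s = 343 + 3.1 = 346.1
f_o = 2687.5 * 313.9 / 346.1 = 2437.46

2437.46 Hz


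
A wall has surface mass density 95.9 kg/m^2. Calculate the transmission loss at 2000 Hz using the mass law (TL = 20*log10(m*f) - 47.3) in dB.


Given values:
  m = 95.9 kg/m^2, f = 2000 Hz
Formula: TL = 20 * log10(m * f) - 47.3
Compute m * f = 95.9 * 2000 = 191800.0
Compute log10(191800.0) = 5.282849
Compute 20 * 5.282849 = 105.657
TL = 105.657 - 47.3 = 58.36

58.36 dB


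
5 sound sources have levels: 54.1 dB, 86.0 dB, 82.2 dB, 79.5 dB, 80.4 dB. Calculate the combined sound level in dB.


Formula: L_total = 10 * log10( sum(10^(Li/10)) )
  Source 1: 10^(54.1/10) = 257039.5783
  Source 2: 10^(86.0/10) = 398107170.5535
  Source 3: 10^(82.2/10) = 165958690.7438
  Source 4: 10^(79.5/10) = 89125093.8134
  Source 5: 10^(80.4/10) = 109647819.6143
Sum of linear values = 763095814.3033
L_total = 10 * log10(763095814.3033) = 88.83

88.83 dB


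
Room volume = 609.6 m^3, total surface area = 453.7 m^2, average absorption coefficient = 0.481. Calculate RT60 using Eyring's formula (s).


Given values:
  V = 609.6 m^3, S = 453.7 m^2, alpha = 0.481
Formula: RT60 = 0.161 * V / (-S * ln(1 - alpha))
Compute ln(1 - 0.481) = ln(0.519) = -0.655851
Denominator: -453.7 * -0.655851 = 297.5596
Numerator: 0.161 * 609.6 = 98.1456
RT60 = 98.1456 / 297.5596 = 0.33

0.33 s


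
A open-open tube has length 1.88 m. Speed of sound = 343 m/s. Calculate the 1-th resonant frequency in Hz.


Given values:
  Tube type: open-open, L = 1.88 m, c = 343 m/s, n = 1
Formula: f_n = n * c / (2 * L)
Compute 2 * L = 2 * 1.88 = 3.76
f = 1 * 343 / 3.76
f = 91.22

91.22 Hz


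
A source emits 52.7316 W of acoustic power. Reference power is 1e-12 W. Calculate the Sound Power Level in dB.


Given values:
  W = 52.7316 W
  W_ref = 1e-12 W
Formula: SWL = 10 * log10(W / W_ref)
Compute ratio: W / W_ref = 52731600000000
Compute log10: log10(52731600000000) = 13.722071
Multiply: SWL = 10 * 13.722071 = 137.22

137.22 dB


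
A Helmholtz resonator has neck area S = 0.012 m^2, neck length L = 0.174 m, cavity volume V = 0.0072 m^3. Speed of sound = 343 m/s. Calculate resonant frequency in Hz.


Given values:
  S = 0.012 m^2, L = 0.174 m, V = 0.0072 m^3, c = 343 m/s
Formula: f = (c / (2*pi)) * sqrt(S / (V * L))
Compute V * L = 0.0072 * 0.174 = 0.0012528
Compute S / (V * L) = 0.012 / 0.0012528 = 9.5785
Compute sqrt(9.5785) = 3.094915
Compute c / (2*pi) = 343 / 6.283185 = 54.590148
f = 54.590148 * 3.094915 = 168.95

168.95 Hz


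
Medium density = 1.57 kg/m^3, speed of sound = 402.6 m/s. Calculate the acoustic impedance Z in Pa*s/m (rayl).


Given values:
  rho = 1.57 kg/m^3
  c = 402.6 m/s
Formula: Z = rho * c
Z = 1.57 * 402.6
Z = 632.08

632.08 rayl


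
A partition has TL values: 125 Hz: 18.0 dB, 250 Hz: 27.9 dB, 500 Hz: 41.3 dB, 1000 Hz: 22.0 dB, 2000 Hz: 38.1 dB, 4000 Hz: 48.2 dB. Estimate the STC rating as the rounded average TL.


Given TL values at each frequency:
  125 Hz: 18.0 dB
  250 Hz: 27.9 dB
  500 Hz: 41.3 dB
  1000 Hz: 22.0 dB
  2000 Hz: 38.1 dB
  4000 Hz: 48.2 dB
Formula: STC ~ round(average of TL values)
Sum = 18.0 + 27.9 + 41.3 + 22.0 + 38.1 + 48.2 = 195.5
Average = 195.5 / 6 = 32.58
Rounded: 33

33


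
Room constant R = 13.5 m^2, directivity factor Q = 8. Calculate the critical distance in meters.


Given values:
  R = 13.5 m^2, Q = 8
Formula: d_c = 0.141 * sqrt(Q * R)
Compute Q * R = 8 * 13.5 = 108.0
Compute sqrt(108.0) = 10.3923
d_c = 0.141 * 10.3923 = 1.465

1.465 m


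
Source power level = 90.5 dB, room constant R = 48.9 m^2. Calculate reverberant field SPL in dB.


Given values:
  Lw = 90.5 dB, R = 48.9 m^2
Formula: SPL = Lw + 10 * log10(4 / R)
Compute 4 / R = 4 / 48.9 = 0.0818
Compute 10 * log10(0.0818) = -10.8725
SPL = 90.5 + (-10.8725) = 79.63

79.63 dB


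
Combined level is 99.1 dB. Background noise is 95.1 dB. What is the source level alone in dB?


Given values:
  L_total = 99.1 dB, L_bg = 95.1 dB
Formula: L_source = 10 * log10(10^(L_total/10) - 10^(L_bg/10))
Convert to linear:
  10^(99.1/10) = 8128305161.641
  10^(95.1/10) = 3235936569.2963
Difference: 8128305161.641 - 3235936569.2963 = 4892368592.3447
L_source = 10 * log10(4892368592.3447) = 96.9

96.9 dB


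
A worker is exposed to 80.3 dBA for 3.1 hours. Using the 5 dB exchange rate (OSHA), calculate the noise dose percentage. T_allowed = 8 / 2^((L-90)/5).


Given values:
  L = 80.3 dBA, T = 3.1 hours
Formula: T_allowed = 8 / 2^((L - 90) / 5)
Compute exponent: (80.3 - 90) / 5 = -1.94
Compute 2^(-1.94) = 0.260616
T_allowed = 8 / 0.260616 = 30.696504 hours
Dose = (T / T_allowed) * 100
Dose = (3.1 / 30.696504) * 100 = 10.1

10.1 %


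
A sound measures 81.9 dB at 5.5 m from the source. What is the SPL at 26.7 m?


Given values:
  SPL1 = 81.9 dB, r1 = 5.5 m, r2 = 26.7 m
Formula: SPL2 = SPL1 - 20 * log10(r2 / r1)
Compute ratio: r2 / r1 = 26.7 / 5.5 = 4.8545
Compute log10: log10(4.8545) = 0.686145
Compute drop: 20 * 0.686145 = 13.7229
SPL2 = 81.9 - 13.7229 = 68.18

68.18 dB


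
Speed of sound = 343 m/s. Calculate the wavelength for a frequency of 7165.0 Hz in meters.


Given values:
  c = 343 m/s, f = 7165.0 Hz
Formula: lambda = c / f
lambda = 343 / 7165.0
lambda = 0.0479

0.0479 m


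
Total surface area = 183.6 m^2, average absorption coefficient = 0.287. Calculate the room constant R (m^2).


Given values:
  S = 183.6 m^2, alpha = 0.287
Formula: R = S * alpha / (1 - alpha)
Numerator: 183.6 * 0.287 = 52.6932
Denominator: 1 - 0.287 = 0.713
R = 52.6932 / 0.713 = 73.9

73.9 m^2


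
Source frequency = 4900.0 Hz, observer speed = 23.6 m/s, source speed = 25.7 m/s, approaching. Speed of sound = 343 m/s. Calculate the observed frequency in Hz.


Given values:
  f_s = 4900.0 Hz, v_o = 23.6 m/s, v_s = 25.7 m/s
  Direction: approaching
Formula: f_o = f_s * (c + v_o) / (c - v_s)
Numerator: c + v_o = 343 + 23.6 = 366.6
Denominator: c - v_s = 343 - 25.7 = 317.3
f_o = 4900.0 * 366.6 / 317.3 = 5661.33

5661.33 Hz


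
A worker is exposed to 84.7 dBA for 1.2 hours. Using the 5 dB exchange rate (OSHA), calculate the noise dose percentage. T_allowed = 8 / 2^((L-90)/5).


Given values:
  L = 84.7 dBA, T = 1.2 hours
Formula: T_allowed = 8 / 2^((L - 90) / 5)
Compute exponent: (84.7 - 90) / 5 = -1.06
Compute 2^(-1.06) = 0.479632
T_allowed = 8 / 0.479632 = 16.679454 hours
Dose = (T / T_allowed) * 100
Dose = (1.2 / 16.679454) * 100 = 7.19

7.19 %


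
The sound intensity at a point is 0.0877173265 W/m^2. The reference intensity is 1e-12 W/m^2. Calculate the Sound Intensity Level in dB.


Given values:
  I = 0.0877173265 W/m^2
  I_ref = 1e-12 W/m^2
Formula: SIL = 10 * log10(I / I_ref)
Compute ratio: I / I_ref = 87717326500
Compute log10: log10(87717326500) = 10.943085
Multiply: SIL = 10 * 10.943085 = 109.43

109.43 dB


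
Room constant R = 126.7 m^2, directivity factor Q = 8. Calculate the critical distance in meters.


Given values:
  R = 126.7 m^2, Q = 8
Formula: d_c = 0.141 * sqrt(Q * R)
Compute Q * R = 8 * 126.7 = 1013.6
Compute sqrt(1013.6) = 31.8371
d_c = 0.141 * 31.8371 = 4.489

4.489 m


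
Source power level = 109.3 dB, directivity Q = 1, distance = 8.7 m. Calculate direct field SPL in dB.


Given values:
  Lw = 109.3 dB, Q = 1, r = 8.7 m
Formula: SPL = Lw + 10 * log10(Q / (4 * pi * r^2))
Compute 4 * pi * r^2 = 4 * pi * 8.7^2 = 951.1486
Compute Q / denom = 1 / 951.1486 = 0.00105136
Compute 10 * log10(0.00105136) = -29.7825
SPL = 109.3 + (-29.7825) = 79.52

79.52 dB


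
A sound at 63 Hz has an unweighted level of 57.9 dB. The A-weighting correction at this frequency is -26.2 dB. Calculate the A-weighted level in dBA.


Given values:
  SPL = 57.9 dB
  A-weighting at 63 Hz = -26.2 dB
Formula: L_A = SPL + A_weight
L_A = 57.9 + (-26.2)
L_A = 31.7

31.7 dBA


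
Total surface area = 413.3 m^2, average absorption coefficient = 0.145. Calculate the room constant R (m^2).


Given values:
  S = 413.3 m^2, alpha = 0.145
Formula: R = S * alpha / (1 - alpha)
Numerator: 413.3 * 0.145 = 59.9285
Denominator: 1 - 0.145 = 0.855
R = 59.9285 / 0.855 = 70.09

70.09 m^2


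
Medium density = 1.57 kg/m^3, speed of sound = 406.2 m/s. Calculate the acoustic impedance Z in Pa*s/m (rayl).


Given values:
  rho = 1.57 kg/m^3
  c = 406.2 m/s
Formula: Z = rho * c
Z = 1.57 * 406.2
Z = 637.73

637.73 rayl


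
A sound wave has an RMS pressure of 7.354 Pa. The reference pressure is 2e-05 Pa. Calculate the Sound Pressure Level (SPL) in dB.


Given values:
  p = 7.354 Pa
  p_ref = 2e-05 Pa
Formula: SPL = 20 * log10(p / p_ref)
Compute ratio: p / p_ref = 7.354 / 2e-05 = 367700
Compute log10: log10(367700) = 5.565494
Multiply: SPL = 20 * 5.565494 = 111.31

111.31 dB


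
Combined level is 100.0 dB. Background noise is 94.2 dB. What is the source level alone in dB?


Given values:
  L_total = 100.0 dB, L_bg = 94.2 dB
Formula: L_source = 10 * log10(10^(L_total/10) - 10^(L_bg/10))
Convert to linear:
  10^(100.0/10) = 10000000000.0
  10^(94.2/10) = 2630267991.8954
Difference: 10000000000.0 - 2630267991.8954 = 7369732008.1046
L_source = 10 * log10(7369732008.1046) = 98.67

98.67 dB


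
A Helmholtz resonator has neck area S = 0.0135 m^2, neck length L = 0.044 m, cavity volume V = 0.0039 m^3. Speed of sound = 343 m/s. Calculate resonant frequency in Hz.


Given values:
  S = 0.0135 m^2, L = 0.044 m, V = 0.0039 m^3, c = 343 m/s
Formula: f = (c / (2*pi)) * sqrt(S / (V * L))
Compute V * L = 0.0039 * 0.044 = 0.0001716
Compute S / (V * L) = 0.0135 / 0.0001716 = 78.6713
Compute sqrt(78.6713) = 8.869684
Compute c / (2*pi) = 343 / 6.283185 = 54.590148
f = 54.590148 * 8.869684 = 484.2

484.2 Hz


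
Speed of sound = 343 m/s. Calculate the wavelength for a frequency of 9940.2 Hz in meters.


Given values:
  c = 343 m/s, f = 9940.2 Hz
Formula: lambda = c / f
lambda = 343 / 9940.2
lambda = 0.0345

0.0345 m


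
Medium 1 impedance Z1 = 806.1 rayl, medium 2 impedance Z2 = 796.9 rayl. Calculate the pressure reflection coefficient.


Given values:
  Z1 = 806.1 rayl, Z2 = 796.9 rayl
Formula: R = (Z2 - Z1) / (Z2 + Z1)
Numerator: Z2 - Z1 = 796.9 - 806.1 = -9.2
Denominator: Z2 + Z1 = 796.9 + 806.1 = 1603.0
R = -9.2 / 1603.0 = -0.0057

-0.0057


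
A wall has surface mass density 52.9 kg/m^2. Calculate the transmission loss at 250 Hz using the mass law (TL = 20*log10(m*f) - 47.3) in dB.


Given values:
  m = 52.9 kg/m^2, f = 250 Hz
Formula: TL = 20 * log10(m * f) - 47.3
Compute m * f = 52.9 * 250 = 13225.0
Compute log10(13225.0) = 4.121396
Compute 20 * 4.121396 = 82.4279
TL = 82.4279 - 47.3 = 35.13

35.13 dB


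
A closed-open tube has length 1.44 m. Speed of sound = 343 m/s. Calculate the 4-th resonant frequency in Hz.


Given values:
  Tube type: closed-open, L = 1.44 m, c = 343 m/s, n = 4
Formula: f_n = (2n - 1) * c / (4 * L)
Compute 2n - 1 = 2*4 - 1 = 7
Compute 4 * L = 4 * 1.44 = 5.76
f = 7 * 343 / 5.76
f = 416.84

416.84 Hz


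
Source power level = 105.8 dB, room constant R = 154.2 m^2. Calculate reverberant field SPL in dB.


Given values:
  Lw = 105.8 dB, R = 154.2 m^2
Formula: SPL = Lw + 10 * log10(4 / R)
Compute 4 / R = 4 / 154.2 = 0.02594
Compute 10 * log10(0.02594) = -15.8603
SPL = 105.8 + (-15.8603) = 89.94

89.94 dB


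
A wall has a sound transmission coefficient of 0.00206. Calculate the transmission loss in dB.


Given values:
  tau = 0.00206
Formula: TL = 10 * log10(1 / tau)
Compute 1 / tau = 1 / 0.00206 = 485.4369
Compute log10(485.4369) = 2.686133
TL = 10 * 2.686133 = 26.86

26.86 dB


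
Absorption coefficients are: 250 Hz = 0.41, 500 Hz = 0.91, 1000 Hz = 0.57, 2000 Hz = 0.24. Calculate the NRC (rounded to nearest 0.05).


Given values:
  a_250 = 0.41, a_500 = 0.91
  a_1000 = 0.57, a_2000 = 0.24
Formula: NRC = (a250 + a500 + a1000 + a2000) / 4
Sum = 0.41 + 0.91 + 0.57 + 0.24 = 2.13
NRC = 2.13 / 4 = 0.5325
Rounded to nearest 0.05: 0.55

0.55


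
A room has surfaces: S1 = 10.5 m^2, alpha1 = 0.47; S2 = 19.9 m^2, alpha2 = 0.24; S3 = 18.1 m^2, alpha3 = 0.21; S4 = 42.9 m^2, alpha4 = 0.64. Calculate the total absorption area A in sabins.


Given surfaces:
  Surface 1: 10.5 * 0.47 = 4.935
  Surface 2: 19.9 * 0.24 = 4.776
  Surface 3: 18.1 * 0.21 = 3.801
  Surface 4: 42.9 * 0.64 = 27.456
Formula: A = sum(Si * alpha_i)
A = 4.935 + 4.776 + 3.801 + 27.456
A = 40.97

40.97 sabins


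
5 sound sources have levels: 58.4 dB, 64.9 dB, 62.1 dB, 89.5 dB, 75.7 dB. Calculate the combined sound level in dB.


Formula: L_total = 10 * log10( sum(10^(Li/10)) )
  Source 1: 10^(58.4/10) = 691830.9709
  Source 2: 10^(64.9/10) = 3090295.4325
  Source 3: 10^(62.1/10) = 1621810.0974
  Source 4: 10^(89.5/10) = 891250938.1337
  Source 5: 10^(75.7/10) = 37153522.9097
Sum of linear values = 933808397.5442
L_total = 10 * log10(933808397.5442) = 89.7

89.7 dB


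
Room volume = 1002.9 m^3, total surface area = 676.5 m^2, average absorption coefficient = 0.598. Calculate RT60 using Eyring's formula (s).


Given values:
  V = 1002.9 m^3, S = 676.5 m^2, alpha = 0.598
Formula: RT60 = 0.161 * V / (-S * ln(1 - alpha))
Compute ln(1 - 0.598) = ln(0.402) = -0.911303
Denominator: -676.5 * -0.911303 = 616.4965
Numerator: 0.161 * 1002.9 = 161.4669
RT60 = 161.4669 / 616.4965 = 0.262

0.262 s


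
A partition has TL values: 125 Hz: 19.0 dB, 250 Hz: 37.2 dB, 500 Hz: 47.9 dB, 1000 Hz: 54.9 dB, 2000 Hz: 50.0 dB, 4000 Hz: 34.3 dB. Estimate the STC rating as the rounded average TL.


Given TL values at each frequency:
  125 Hz: 19.0 dB
  250 Hz: 37.2 dB
  500 Hz: 47.9 dB
  1000 Hz: 54.9 dB
  2000 Hz: 50.0 dB
  4000 Hz: 34.3 dB
Formula: STC ~ round(average of TL values)
Sum = 19.0 + 37.2 + 47.9 + 54.9 + 50.0 + 34.3 = 243.3
Average = 243.3 / 6 = 40.55
Rounded: 41

41


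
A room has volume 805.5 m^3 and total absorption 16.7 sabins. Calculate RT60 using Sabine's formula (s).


Given values:
  V = 805.5 m^3
  A = 16.7 sabins
Formula: RT60 = 0.161 * V / A
Numerator: 0.161 * 805.5 = 129.6855
RT60 = 129.6855 / 16.7 = 7.766

7.766 s


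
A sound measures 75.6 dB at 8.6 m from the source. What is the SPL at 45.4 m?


Given values:
  SPL1 = 75.6 dB, r1 = 8.6 m, r2 = 45.4 m
Formula: SPL2 = SPL1 - 20 * log10(r2 / r1)
Compute ratio: r2 / r1 = 45.4 / 8.6 = 5.2791
Compute log10: log10(5.2791) = 0.72256
Compute drop: 20 * 0.72256 = 14.4512
SPL2 = 75.6 - 14.4512 = 61.15

61.15 dB


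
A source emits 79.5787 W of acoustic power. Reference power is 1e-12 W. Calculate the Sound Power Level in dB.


Given values:
  W = 79.5787 W
  W_ref = 1e-12 W
Formula: SWL = 10 * log10(W / W_ref)
Compute ratio: W / W_ref = 79578700000000
Compute log10: log10(79578700000000) = 13.900797
Multiply: SWL = 10 * 13.900797 = 139.01

139.01 dB
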